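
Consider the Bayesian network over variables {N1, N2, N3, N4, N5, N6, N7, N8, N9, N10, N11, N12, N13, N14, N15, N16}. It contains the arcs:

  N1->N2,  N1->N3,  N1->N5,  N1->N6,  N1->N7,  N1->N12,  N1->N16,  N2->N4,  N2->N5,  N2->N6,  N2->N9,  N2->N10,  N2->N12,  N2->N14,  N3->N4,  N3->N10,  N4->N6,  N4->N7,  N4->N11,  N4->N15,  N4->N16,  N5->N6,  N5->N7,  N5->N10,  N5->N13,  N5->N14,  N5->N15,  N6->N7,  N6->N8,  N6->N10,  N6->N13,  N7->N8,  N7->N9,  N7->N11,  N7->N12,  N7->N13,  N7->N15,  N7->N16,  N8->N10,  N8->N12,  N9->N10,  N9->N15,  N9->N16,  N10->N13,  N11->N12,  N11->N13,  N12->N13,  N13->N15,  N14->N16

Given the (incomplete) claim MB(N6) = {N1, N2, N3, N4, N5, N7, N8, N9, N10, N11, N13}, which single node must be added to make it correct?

Recall MB(v) = parents ∪ children ∪ spouses, where spouses are the other parents of v's children.
Ch(N6) = {N7, N8, N10, N13}.
Parents of N6: N1, N2, N4, N5.
Co-parents of N6 (other parents of its children):
  N7's other parents are N1, N4, N5.
  N8 also has parent N7.
  N10's other parents are N2, N3, N5, N8, N9.
  parents(N13) \ {N6} = {N5, N7, N10, N11, N12}.
MB(N6) = {N1, N2, N3, N4, N5, N7, N8, N9, N10, N11, N12, N13}.
Comparing with the claimed set, N12 is missing.

N12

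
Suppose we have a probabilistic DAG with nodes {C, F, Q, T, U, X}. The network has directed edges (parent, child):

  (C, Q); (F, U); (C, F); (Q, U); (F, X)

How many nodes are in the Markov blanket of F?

By definition, MB(F) is built from F's parents, F's children, and the co-parents of F.
F's parents: C.
F's children: U, X.
Co-parents of F (other parents of its children):
  U: Q
  X: —
MB(F) = {C, Q, U, X}, which has 4 nodes.

4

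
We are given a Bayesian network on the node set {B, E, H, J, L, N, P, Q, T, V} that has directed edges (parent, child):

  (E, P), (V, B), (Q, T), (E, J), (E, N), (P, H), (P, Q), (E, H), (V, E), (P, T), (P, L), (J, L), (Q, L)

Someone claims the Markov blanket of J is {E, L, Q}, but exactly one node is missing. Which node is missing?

Recall MB(v) = parents ∪ children ∪ spouses, where spouses are the other parents of v's children.
J's children: L.
Parents of J: E.
Parents of each child, excluding J:
  L: P, Q
MB(J) = {E, L, P, Q}.
Comparing with the claimed set, P is missing.

P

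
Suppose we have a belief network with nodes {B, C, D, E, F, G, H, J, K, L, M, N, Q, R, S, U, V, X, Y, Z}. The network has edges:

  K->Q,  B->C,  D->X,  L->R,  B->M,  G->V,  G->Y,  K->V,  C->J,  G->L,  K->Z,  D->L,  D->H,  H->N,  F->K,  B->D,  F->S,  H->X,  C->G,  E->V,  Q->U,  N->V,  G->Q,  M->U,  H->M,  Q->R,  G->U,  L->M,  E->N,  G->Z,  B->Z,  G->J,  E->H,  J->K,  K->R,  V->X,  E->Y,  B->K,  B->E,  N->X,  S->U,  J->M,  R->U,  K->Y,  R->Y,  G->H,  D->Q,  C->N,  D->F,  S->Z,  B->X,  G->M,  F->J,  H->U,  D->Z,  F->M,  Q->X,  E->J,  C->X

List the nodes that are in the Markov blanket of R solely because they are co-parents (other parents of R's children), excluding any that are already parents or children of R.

{E, G, H, M, S}

Children of R: U, Y.
  U's other parents are G, H, M, Q, S.
  parents(Y) \ {R} = {E, G, K}.
Excluding nodes already adjacent to R (K, L, Q, U, Y), the co-parent-only contribution is {E, G, H, M, S}.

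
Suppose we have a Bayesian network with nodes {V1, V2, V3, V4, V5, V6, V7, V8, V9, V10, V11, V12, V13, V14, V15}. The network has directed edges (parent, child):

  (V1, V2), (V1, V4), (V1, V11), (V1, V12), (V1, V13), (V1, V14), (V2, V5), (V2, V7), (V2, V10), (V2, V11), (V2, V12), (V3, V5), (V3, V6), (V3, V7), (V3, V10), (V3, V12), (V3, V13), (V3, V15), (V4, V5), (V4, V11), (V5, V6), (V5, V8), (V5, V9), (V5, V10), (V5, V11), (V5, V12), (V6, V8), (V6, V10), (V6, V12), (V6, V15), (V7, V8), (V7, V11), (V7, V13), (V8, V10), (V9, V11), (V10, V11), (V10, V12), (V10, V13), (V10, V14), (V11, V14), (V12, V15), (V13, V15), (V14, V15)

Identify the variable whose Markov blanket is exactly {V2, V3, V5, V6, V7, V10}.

The target node must have every member of {V2, V3, V5, V6, V7, V10} as a parent, child, or co-parent, and no others.
Parents of V8: V5, V6, V7; children: V10; co-parents: V2, V3, V5, V6.
These exactly cover the given set, so the node is V8.

V8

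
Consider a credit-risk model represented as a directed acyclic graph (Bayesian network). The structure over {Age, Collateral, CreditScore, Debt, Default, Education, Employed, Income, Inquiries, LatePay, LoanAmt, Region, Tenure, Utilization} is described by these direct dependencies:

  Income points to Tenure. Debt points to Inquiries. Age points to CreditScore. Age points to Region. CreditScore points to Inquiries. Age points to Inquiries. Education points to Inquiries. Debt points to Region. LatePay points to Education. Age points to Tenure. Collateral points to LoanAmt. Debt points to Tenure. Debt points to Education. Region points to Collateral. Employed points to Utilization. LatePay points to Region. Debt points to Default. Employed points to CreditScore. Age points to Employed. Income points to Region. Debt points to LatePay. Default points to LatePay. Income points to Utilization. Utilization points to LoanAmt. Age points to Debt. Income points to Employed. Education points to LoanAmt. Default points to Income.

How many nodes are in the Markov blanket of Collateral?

4

A node's Markov blanket = Pa ∪ Ch ∪ (parents of Ch other than the node itself).
Collateral has parent Region.
Ch(Collateral) = {LoanAmt}.
Parents of each child, excluding Collateral:
  LoanAmt: Education, Utilization
MB(Collateral) = {Education, LoanAmt, Region, Utilization}, which has 4 nodes.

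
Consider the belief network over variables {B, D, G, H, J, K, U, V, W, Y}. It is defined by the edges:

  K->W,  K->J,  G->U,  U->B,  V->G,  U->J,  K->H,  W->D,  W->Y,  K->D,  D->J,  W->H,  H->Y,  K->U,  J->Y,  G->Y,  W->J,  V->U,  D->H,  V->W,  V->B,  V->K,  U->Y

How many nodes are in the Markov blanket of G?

G's parents: V.
G has children U, Y.
For each child, the remaining parents (spouses of G):
  U: K, V
  Y: H, J, U, W
MB(G) = {H, J, K, U, V, W, Y}, which has 7 nodes.

7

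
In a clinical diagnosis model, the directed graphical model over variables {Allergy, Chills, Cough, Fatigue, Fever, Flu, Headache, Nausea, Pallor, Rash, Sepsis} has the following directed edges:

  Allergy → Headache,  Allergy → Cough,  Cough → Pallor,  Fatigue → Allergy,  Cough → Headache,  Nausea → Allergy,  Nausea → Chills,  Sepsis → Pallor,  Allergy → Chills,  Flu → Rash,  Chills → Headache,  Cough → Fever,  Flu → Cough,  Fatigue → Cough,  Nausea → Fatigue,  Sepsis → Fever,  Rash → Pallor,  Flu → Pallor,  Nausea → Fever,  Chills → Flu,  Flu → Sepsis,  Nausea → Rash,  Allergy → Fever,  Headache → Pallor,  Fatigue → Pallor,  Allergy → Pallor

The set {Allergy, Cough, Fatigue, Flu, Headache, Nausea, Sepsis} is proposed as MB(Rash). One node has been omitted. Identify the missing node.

Pallor

Parents of Rash: Flu, Nausea.
Rash's children: Pallor.
For each child, the remaining parents (spouses of Rash):
  parents(Pallor) \ {Rash} = {Allergy, Cough, Fatigue, Flu, Headache, Sepsis}.
MB(Rash) = {Allergy, Cough, Fatigue, Flu, Headache, Nausea, Pallor, Sepsis}.
Comparing with the claimed set, Pallor is missing.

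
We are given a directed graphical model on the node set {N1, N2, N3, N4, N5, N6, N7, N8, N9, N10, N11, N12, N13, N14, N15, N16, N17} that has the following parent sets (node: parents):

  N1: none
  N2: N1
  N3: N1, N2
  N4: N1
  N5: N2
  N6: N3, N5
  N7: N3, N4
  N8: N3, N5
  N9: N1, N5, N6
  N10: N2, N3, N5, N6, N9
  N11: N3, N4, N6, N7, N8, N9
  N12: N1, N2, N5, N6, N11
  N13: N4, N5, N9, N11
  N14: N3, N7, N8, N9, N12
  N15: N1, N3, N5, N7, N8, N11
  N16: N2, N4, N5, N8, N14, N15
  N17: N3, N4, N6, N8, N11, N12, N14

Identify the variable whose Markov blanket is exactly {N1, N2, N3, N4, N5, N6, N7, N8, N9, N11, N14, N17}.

N12

The target node must have every member of {N1, N2, N3, N4, N5, N6, N7, N8, N9, N11, N14, N17} as a parent, child, or co-parent, and no others.
Parents of N12: N1, N2, N5, N6, N11; children: N14, N17; co-parents: N3, N4, N6, N7, N8, N9, N11, N14.
These exactly cover the given set, so the node is N12.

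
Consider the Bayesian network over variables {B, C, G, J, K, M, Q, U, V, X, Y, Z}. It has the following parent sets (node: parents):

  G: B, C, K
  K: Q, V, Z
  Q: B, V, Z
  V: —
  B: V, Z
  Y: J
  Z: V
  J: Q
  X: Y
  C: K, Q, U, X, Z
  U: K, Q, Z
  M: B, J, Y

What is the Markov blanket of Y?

{B, J, M, X}

The Markov blanket of a node is its parents, its children, and the other parents of its children.
Y's children: M, X.
Pa(Y) = {J}.
Co-parents of Y (other parents of its children):
  X: no additional parents.
  parents(M) \ {Y} = {B, J}.
MB(Y) = {B, J, M, X}.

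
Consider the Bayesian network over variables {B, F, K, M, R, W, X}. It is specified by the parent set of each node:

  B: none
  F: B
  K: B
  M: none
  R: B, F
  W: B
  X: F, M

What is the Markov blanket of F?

Pa(F) = {B}.
Ch(F) = {R, X}.
For each child, the remaining parents (spouses of F):
  R: B
  X: M
Taking the union gives {B, M, R, X}.

{B, M, R, X}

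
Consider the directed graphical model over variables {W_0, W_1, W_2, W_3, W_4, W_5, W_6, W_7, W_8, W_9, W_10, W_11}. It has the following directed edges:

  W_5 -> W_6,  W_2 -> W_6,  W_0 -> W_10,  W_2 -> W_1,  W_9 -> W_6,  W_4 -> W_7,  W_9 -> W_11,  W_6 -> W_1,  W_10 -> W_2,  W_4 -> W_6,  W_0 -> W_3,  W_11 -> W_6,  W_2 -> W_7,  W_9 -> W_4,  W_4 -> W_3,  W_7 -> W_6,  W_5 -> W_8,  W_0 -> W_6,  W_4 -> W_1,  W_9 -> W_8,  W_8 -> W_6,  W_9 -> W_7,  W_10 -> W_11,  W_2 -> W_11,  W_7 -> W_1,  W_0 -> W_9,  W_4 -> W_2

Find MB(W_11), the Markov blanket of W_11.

A node's Markov blanket = Pa ∪ Ch ∪ (parents of Ch other than the node itself).
W_11's parents: W_2, W_9, W_10.
W_11 has child W_6.
Co-parents of W_11 (other parents of its children):
  W_6: W_0, W_2, W_4, W_5, W_7, W_8, W_9
Union: {W_2, W_9, W_10} ∪ {W_6} ∪ {W_0, W_2, W_4, W_5, W_7, W_8, W_9} = {W_0, W_2, W_4, W_5, W_6, W_7, W_8, W_9, W_10}.

{W_0, W_2, W_4, W_5, W_6, W_7, W_8, W_9, W_10}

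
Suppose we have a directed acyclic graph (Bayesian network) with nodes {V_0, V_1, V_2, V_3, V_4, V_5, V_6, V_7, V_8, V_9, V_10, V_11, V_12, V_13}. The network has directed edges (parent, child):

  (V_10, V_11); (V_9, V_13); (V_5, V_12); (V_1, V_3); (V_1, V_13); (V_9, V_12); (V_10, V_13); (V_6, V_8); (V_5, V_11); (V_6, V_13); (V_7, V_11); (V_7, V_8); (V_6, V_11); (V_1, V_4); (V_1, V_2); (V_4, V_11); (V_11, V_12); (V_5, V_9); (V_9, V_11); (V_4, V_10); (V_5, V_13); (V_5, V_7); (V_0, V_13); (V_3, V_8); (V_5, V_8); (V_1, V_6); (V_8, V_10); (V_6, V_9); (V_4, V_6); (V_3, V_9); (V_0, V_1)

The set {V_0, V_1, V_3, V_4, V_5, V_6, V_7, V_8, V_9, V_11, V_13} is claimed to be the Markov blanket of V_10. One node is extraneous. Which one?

V_10 has parents V_4, V_8.
V_10's children: V_11, V_13.
Co-parents of V_10 (other parents of its children):
  V_11: V_4, V_5, V_6, V_7, V_9
  V_13: V_0, V_1, V_5, V_6, V_9
MB(V_10) = {V_0, V_1, V_4, V_5, V_6, V_7, V_8, V_9, V_11, V_13}.
V_3 is neither a parent, child, nor co-parent of V_10, so it does not belong.

V_3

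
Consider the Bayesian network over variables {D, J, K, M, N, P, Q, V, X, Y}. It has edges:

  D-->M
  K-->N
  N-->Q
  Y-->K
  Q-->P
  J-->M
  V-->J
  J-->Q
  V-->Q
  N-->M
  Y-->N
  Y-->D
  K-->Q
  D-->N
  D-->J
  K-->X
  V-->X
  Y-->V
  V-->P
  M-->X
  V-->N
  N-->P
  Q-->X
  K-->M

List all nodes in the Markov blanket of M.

{D, J, K, N, Q, V, X}

Recall MB(v) = parents ∪ children ∪ spouses, where spouses are the other parents of v's children.
Parents of M: D, J, K, N.
Ch(M) = {X}.
Co-parents of M (other parents of its children):
  X's other parents are K, Q, V.
So the Markov blanket of M is {D, J, K, N, Q, V, X}.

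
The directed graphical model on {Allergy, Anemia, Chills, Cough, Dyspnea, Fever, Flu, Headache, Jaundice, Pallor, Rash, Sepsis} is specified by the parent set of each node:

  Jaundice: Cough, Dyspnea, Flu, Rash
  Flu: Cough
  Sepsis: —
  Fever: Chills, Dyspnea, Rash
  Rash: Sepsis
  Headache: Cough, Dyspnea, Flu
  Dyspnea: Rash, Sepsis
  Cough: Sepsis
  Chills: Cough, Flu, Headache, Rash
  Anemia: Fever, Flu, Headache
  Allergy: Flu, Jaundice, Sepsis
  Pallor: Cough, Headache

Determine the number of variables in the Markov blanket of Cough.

8

Cough's children: Chills, Flu, Headache, Jaundice, Pallor.
Cough has parent Sepsis.
Other parents of Cough's children:
  Flu: no additional parents.
  Jaundice's other parents are Dyspnea, Flu, Rash.
  Headache's other parents are Dyspnea, Flu.
  Chills also has parents Flu, Headache, Rash.
  parents(Pallor) \ {Cough} = {Headache}.
MB(Cough) = {Chills, Dyspnea, Flu, Headache, Jaundice, Pallor, Rash, Sepsis}, which has 8 nodes.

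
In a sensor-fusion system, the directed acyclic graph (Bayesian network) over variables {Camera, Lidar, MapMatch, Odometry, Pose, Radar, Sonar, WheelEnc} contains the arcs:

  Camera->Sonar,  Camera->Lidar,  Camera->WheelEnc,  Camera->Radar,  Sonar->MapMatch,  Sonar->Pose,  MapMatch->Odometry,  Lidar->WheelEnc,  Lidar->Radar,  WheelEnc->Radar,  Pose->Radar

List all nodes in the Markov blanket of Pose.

{Camera, Lidar, Radar, Sonar, WheelEnc}

Pa(Pose) = {Sonar}.
Pose's children: Radar.
Co-parents of Pose (other parents of its children):
  Radar's other parents are Camera, Lidar, WheelEnc.
Taking the union gives {Camera, Lidar, Radar, Sonar, WheelEnc}.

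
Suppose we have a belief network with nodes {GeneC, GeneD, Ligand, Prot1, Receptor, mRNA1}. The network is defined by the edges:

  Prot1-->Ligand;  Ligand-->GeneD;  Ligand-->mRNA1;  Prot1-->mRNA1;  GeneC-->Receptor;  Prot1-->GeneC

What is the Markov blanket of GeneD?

Recall MB(v) = parents ∪ children ∪ spouses, where spouses are the other parents of v's children.
Ch(GeneD) = {}.
GeneD's parents: Ligand.
With no children, GeneD has no spouses; the co-parent set is empty.
MB(GeneD) = {Ligand}.

{Ligand}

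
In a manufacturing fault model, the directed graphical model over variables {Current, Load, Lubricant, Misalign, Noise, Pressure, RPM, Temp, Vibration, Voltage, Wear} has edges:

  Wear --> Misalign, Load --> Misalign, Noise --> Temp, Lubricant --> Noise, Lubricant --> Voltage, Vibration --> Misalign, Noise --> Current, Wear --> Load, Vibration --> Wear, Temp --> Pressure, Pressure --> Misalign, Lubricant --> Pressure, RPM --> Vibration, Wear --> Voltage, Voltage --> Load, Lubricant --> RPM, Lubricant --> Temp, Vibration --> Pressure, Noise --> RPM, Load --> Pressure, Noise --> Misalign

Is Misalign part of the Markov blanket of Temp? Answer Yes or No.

Parents of Temp: Lubricant, Noise.
Children of Temp: Pressure.
For each child, the remaining parents (spouses of Temp):
  Pressure: Load, Lubricant, Vibration
MB(Temp) = {Load, Lubricant, Noise, Pressure, Vibration}; Misalign is not in this set.

No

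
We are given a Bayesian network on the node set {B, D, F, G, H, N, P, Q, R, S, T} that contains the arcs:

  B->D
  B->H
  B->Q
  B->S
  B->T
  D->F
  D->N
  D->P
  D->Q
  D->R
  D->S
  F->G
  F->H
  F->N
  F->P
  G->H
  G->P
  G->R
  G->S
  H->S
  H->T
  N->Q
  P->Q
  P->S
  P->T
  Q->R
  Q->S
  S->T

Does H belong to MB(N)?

No

Pa(N) = {D, F}.
N's children: Q.
Parents of each child, excluding N:
  parents(Q) \ {N} = {B, D, P}.
MB(N) = {B, D, F, P, Q}; H is not in this set.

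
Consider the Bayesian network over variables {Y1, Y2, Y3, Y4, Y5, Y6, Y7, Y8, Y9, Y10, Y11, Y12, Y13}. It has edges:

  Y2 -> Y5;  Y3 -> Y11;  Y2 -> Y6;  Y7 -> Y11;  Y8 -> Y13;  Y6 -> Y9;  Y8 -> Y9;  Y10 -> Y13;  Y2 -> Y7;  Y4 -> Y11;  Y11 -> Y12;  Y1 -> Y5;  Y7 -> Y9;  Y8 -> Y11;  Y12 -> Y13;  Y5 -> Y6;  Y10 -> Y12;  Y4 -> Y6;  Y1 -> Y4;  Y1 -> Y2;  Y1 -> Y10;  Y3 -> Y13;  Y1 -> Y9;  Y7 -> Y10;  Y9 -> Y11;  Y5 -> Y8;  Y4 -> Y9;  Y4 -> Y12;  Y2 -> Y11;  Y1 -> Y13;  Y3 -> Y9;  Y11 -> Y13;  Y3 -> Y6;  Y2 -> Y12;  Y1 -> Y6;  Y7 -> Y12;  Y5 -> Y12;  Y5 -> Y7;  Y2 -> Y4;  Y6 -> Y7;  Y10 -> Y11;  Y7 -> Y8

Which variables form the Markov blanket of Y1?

Y1's parents: none.
Children of Y1: Y2, Y4, Y5, Y6, Y9, Y10, Y13.
Parents of each child, excluding Y1:
  Y2: no additional parents.
  Y4 also has parent Y2.
  parents(Y5) \ {Y1} = {Y2}.
  Y6's other parents are Y2, Y3, Y4, Y5.
  parents(Y9) \ {Y1} = {Y3, Y4, Y6, Y7, Y8}.
  parents(Y10) \ {Y1} = {Y7}.
  Y13 also has parents Y3, Y8, Y10, Y11, Y12.
Taking the union gives {Y2, Y3, Y4, Y5, Y6, Y7, Y8, Y9, Y10, Y11, Y12, Y13}.

{Y2, Y3, Y4, Y5, Y6, Y7, Y8, Y9, Y10, Y11, Y12, Y13}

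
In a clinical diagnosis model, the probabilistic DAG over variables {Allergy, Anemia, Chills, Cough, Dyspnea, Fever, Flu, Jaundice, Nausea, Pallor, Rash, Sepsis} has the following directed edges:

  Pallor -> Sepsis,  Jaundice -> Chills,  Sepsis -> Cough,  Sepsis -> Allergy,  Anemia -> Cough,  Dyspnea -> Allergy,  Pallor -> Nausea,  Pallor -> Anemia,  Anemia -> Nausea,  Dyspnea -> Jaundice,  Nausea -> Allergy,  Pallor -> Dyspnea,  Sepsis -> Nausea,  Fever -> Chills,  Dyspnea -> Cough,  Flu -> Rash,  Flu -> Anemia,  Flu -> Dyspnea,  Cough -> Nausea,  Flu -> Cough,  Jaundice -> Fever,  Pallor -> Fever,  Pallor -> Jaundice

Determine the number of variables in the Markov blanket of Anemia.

Children of Anemia: Cough, Nausea.
Anemia's parents: Flu, Pallor.
Parents of each child, excluding Anemia:
  Cough's other parents are Dyspnea, Flu, Sepsis.
  parents(Nausea) \ {Anemia} = {Cough, Pallor, Sepsis}.
MB(Anemia) = {Cough, Dyspnea, Flu, Nausea, Pallor, Sepsis}, which has 6 nodes.

6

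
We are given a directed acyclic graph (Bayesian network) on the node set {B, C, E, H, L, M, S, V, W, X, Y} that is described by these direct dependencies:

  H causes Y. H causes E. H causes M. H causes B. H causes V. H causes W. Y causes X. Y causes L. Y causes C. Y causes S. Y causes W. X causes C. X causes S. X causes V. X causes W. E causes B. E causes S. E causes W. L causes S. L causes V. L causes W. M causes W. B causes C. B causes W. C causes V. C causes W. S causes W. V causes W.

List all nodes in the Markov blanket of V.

{B, C, E, H, L, M, S, W, X, Y}

Recall MB(v) = parents ∪ children ∪ spouses, where spouses are the other parents of v's children.
V's parents: C, H, L, X.
V's children: W.
For each child, the remaining parents (spouses of V):
  W's other parents are B, C, E, H, L, M, S, X, Y.
MB(V) = {B, C, E, H, L, M, S, W, X, Y}.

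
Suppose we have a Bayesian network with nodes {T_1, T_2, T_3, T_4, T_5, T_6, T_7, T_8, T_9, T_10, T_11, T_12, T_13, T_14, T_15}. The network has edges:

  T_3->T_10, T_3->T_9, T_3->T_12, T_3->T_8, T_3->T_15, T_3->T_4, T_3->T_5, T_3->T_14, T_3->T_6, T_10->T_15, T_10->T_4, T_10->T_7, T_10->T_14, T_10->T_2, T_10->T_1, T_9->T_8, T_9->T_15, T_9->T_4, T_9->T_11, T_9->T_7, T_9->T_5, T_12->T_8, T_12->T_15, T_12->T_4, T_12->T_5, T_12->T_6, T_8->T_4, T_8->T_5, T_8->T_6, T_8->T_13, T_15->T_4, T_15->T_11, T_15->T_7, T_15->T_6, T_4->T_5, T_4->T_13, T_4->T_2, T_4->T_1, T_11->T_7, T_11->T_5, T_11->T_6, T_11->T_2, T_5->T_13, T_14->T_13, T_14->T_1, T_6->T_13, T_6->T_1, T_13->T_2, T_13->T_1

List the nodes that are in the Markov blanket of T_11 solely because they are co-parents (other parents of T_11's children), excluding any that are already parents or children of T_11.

{T_3, T_4, T_8, T_10, T_12, T_13}

Children of T_11: T_2, T_5, T_6, T_7.
  T_7: T_9, T_10, T_15
  T_5: T_3, T_4, T_8, T_9, T_12
  T_6: T_3, T_8, T_12, T_15
  T_2: T_4, T_10, T_13
Excluding nodes already adjacent to T_11 (T_2, T_5, T_6, T_7, T_9, T_15), the co-parent-only contribution is {T_3, T_4, T_8, T_10, T_12, T_13}.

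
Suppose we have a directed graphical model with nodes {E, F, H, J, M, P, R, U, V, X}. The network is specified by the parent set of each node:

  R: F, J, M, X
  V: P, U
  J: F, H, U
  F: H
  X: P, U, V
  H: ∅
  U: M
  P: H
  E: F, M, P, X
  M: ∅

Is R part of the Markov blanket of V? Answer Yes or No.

No

V's children: X.
Parents of V: P, U.
Other parents of V's children:
  X also has parents P, U.
MB(V) = {P, U, X}; R is not in this set.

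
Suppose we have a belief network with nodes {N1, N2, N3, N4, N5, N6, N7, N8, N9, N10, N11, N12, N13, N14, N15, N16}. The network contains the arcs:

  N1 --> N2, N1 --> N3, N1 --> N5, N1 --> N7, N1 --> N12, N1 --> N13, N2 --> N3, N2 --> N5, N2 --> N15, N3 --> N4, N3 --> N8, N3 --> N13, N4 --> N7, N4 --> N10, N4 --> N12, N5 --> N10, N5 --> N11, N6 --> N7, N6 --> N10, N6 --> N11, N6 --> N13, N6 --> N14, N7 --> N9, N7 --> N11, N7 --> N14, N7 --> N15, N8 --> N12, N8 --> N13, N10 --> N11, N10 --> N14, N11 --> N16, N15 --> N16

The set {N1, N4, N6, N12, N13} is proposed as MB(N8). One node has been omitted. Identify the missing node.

The Markov blanket of a node is its parents, its children, and the other parents of its children.
Pa(N8) = {N3}.
N8 has children N12, N13.
Parents of each child, excluding N8:
  N12 also has parents N1, N4.
  parents(N13) \ {N8} = {N1, N3, N6}.
MB(N8) = {N1, N3, N4, N6, N12, N13}.
Comparing with the claimed set, N3 is missing.

N3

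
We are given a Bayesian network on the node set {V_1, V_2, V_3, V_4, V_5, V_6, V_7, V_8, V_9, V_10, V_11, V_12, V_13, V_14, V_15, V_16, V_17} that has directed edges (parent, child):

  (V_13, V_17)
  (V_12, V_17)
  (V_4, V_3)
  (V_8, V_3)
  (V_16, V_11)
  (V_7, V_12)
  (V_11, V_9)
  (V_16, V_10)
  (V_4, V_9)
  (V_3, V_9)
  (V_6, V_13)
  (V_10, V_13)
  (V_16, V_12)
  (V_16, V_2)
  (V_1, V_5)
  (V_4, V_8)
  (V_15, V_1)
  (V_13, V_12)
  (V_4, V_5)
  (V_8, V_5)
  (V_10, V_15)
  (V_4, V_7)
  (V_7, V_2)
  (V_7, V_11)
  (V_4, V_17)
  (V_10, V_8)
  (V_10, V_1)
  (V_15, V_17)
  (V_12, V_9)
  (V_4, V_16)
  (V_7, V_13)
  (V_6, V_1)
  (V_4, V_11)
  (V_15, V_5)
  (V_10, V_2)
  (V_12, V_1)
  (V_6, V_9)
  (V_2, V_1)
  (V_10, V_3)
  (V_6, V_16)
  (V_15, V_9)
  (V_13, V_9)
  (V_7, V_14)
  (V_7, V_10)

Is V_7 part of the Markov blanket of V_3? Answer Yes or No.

V_3's children: V_9.
Pa(V_3) = {V_4, V_8, V_10}.
For each child, the remaining parents (spouses of V_3):
  V_9 also has parents V_4, V_6, V_11, V_12, V_13, V_15.
MB(V_3) = {V_4, V_6, V_8, V_9, V_10, V_11, V_12, V_13, V_15}; V_7 is not in this set.

No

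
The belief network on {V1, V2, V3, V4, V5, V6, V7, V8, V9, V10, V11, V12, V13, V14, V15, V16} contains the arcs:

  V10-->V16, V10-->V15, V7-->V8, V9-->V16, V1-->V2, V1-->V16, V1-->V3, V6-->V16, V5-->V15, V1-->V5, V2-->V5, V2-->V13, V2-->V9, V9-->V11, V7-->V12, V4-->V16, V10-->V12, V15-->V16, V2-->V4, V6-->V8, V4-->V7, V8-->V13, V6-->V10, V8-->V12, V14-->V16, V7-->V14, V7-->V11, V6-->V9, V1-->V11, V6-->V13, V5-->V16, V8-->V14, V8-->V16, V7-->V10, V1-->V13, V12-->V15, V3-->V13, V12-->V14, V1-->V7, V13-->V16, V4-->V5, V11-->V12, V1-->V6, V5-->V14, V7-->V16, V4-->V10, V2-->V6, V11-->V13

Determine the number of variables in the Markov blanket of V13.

Recall MB(v) = parents ∪ children ∪ spouses, where spouses are the other parents of v's children.
Parents of V13: V1, V2, V3, V6, V8, V11.
Ch(V13) = {V16}.
For each child, the remaining parents (spouses of V13):
  parents(V16) \ {V13} = {V1, V4, V5, V6, V7, V8, V9, V10, V14, V15}.
MB(V13) = {V1, V2, V3, V4, V5, V6, V7, V8, V9, V10, V11, V14, V15, V16}, which has 14 nodes.

14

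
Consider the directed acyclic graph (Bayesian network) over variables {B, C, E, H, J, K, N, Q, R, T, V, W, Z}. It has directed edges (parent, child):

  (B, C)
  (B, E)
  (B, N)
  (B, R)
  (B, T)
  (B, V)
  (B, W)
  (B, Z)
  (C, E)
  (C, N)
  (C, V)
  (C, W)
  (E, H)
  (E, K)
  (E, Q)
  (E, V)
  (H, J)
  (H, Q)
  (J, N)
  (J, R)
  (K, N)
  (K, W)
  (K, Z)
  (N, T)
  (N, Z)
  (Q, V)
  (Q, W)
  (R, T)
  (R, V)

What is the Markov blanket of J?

{B, C, H, K, N, R}

The Markov blanket of a node is its parents, its children, and the other parents of its children.
Pa(J) = {H}.
Ch(J) = {N, R}.
For each child, the remaining parents (spouses of J):
  parents(N) \ {J} = {B, C, K}.
  R also has parent B.
Union: {H} ∪ {N, R} ∪ {B, C, K} = {B, C, H, K, N, R}.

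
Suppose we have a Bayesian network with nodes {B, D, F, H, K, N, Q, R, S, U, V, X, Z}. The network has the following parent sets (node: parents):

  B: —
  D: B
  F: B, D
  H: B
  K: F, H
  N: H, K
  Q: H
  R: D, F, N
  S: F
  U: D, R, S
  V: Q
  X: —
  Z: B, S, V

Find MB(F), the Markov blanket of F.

Parents of F: B, D.
F's children: K, R, S.
Co-parents of F (other parents of its children):
  K's other parent is H.
  R's other parents are D, N.
  S has no other parent.
Taking the union gives {B, D, H, K, N, R, S}.

{B, D, H, K, N, R, S}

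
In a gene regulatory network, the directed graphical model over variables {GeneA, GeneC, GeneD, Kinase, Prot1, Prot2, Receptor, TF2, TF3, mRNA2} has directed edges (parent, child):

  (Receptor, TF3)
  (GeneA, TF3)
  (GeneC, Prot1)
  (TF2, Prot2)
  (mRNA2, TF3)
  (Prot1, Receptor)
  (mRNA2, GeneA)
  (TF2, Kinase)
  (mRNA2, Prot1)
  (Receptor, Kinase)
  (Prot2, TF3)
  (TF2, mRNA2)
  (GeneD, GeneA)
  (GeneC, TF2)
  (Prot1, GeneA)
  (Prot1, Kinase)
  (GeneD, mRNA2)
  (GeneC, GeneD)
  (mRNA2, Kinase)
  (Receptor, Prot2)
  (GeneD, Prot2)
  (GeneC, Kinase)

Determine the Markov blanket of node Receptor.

{GeneA, GeneC, GeneD, Kinase, Prot1, Prot2, TF2, TF3, mRNA2}

By definition, MB(Receptor) is built from Receptor's parents, Receptor's children, and the co-parents of Receptor.
Receptor's parents: Prot1.
Receptor's children: Kinase, Prot2, TF3.
For each child, the remaining parents (spouses of Receptor):
  Prot2: GeneD, TF2
  Kinase: GeneC, Prot1, TF2, mRNA2
  TF3: GeneA, Prot2, mRNA2
Taking the union gives {GeneA, GeneC, GeneD, Kinase, Prot1, Prot2, TF2, TF3, mRNA2}.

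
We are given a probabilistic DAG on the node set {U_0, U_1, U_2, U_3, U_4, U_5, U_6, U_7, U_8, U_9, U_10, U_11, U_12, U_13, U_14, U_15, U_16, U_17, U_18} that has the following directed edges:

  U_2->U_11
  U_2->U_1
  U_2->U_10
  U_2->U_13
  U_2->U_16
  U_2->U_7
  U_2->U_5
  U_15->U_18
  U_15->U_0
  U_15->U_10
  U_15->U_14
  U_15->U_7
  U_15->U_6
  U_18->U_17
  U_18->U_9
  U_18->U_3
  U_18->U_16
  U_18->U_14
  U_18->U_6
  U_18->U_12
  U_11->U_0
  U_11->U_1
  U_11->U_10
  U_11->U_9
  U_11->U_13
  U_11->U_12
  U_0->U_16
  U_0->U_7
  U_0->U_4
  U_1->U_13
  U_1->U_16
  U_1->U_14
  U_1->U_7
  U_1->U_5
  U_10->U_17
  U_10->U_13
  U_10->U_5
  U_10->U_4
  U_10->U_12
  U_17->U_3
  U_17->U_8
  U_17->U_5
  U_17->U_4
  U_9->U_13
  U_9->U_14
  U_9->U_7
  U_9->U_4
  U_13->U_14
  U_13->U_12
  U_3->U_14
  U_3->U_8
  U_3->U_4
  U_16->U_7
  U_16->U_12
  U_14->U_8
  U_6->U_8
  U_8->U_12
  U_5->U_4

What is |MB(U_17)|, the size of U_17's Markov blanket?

Recall MB(v) = parents ∪ children ∪ spouses, where spouses are the other parents of v's children.
Parents of U_17: U_10, U_18.
U_17's children: U_3, U_4, U_5, U_8.
Parents of each child, excluding U_17:
  U_3's other parent is U_18.
  parents(U_8) \ {U_17} = {U_3, U_6, U_14}.
  U_5's other parents are U_1, U_2, U_10.
  U_4's other parents are U_0, U_3, U_5, U_9, U_10.
MB(U_17) = {U_0, U_1, U_2, U_3, U_4, U_5, U_6, U_8, U_9, U_10, U_14, U_18}, which has 12 nodes.

12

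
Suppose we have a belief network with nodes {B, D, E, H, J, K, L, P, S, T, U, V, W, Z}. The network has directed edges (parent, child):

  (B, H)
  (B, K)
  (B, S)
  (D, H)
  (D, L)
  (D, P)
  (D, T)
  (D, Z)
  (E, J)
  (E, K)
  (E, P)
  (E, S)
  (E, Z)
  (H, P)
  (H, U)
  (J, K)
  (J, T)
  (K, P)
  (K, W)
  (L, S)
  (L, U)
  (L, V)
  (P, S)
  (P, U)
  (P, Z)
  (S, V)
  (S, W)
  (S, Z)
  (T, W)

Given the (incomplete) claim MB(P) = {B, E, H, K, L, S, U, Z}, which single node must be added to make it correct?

P's parents: D, E, H, K.
P has children S, U, Z.
Other parents of P's children:
  S: B, E, L
  U: H, L
  Z: D, E, S
MB(P) = {B, D, E, H, K, L, S, U, Z}.
Comparing with the claimed set, D is missing.

D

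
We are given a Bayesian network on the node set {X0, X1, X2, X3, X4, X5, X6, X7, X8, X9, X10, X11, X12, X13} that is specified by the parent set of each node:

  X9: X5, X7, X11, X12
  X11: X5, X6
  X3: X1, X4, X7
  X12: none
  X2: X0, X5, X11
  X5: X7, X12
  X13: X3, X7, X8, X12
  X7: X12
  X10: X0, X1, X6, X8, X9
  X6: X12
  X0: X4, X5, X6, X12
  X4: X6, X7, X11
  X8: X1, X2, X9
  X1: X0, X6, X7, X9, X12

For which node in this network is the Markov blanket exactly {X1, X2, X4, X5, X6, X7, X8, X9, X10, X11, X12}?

X0

The target node must have every member of {X1, X2, X4, X5, X6, X7, X8, X9, X10, X11, X12} as a parent, child, or co-parent, and no others.
Parents of X0: X4, X5, X6, X12; children: X1, X2, X10; co-parents: X1, X5, X6, X7, X8, X9, X11, X12.
These exactly cover the given set, so the node is X0.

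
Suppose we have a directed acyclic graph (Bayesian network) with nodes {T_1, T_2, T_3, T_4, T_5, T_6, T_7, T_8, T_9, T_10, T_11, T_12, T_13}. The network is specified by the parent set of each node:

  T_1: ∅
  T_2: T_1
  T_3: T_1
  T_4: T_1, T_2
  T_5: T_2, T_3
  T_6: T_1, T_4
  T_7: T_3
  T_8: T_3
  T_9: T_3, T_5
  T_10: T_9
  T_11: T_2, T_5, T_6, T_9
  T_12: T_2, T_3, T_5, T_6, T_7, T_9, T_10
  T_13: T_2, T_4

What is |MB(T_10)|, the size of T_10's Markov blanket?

7

Ch(T_10) = {T_12}.
Pa(T_10) = {T_9}.
Co-parents of T_10 (other parents of its children):
  parents(T_12) \ {T_10} = {T_2, T_3, T_5, T_6, T_7, T_9}.
MB(T_10) = {T_2, T_3, T_5, T_6, T_7, T_9, T_12}, which has 7 nodes.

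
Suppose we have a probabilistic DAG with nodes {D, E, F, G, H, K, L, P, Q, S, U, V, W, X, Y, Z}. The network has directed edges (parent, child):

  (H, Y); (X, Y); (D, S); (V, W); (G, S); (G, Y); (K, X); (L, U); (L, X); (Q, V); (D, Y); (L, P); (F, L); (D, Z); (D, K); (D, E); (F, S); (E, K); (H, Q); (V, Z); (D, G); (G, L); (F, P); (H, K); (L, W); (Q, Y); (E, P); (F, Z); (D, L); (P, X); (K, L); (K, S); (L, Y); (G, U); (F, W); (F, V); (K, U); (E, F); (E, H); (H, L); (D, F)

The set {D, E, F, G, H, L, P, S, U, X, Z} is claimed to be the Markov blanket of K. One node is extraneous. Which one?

A node's Markov blanket = Pa ∪ Ch ∪ (parents of Ch other than the node itself).
Ch(K) = {L, S, U, X}.
Parents of K: D, E, H.
Co-parents of K (other parents of its children):
  L also has parents D, F, G, H.
  parents(S) \ {K} = {D, F, G}.
  U's other parents are G, L.
  parents(X) \ {K} = {L, P}.
MB(K) = {D, E, F, G, H, L, P, S, U, X}.
Z is neither a parent, child, nor co-parent of K, so it does not belong.

Z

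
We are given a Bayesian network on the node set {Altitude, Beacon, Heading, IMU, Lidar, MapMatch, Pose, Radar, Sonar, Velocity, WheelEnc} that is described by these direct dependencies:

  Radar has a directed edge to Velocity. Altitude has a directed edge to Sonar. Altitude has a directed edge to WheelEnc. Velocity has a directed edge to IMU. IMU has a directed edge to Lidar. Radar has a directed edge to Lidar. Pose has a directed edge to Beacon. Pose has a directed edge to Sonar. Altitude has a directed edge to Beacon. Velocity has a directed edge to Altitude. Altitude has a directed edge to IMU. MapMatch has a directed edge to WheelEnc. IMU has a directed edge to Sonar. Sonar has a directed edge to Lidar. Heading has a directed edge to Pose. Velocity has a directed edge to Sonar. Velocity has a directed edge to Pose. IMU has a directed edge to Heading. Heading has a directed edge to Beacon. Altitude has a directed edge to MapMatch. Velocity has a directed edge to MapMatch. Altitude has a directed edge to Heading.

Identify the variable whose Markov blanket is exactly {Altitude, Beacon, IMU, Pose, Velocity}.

The target node must have every member of {Altitude, Beacon, IMU, Pose, Velocity} as a parent, child, or co-parent, and no others.
Parents of Heading: Altitude, IMU; children: Beacon, Pose; co-parents: Altitude, Pose, Velocity.
These exactly cover the given set, so the node is Heading.

Heading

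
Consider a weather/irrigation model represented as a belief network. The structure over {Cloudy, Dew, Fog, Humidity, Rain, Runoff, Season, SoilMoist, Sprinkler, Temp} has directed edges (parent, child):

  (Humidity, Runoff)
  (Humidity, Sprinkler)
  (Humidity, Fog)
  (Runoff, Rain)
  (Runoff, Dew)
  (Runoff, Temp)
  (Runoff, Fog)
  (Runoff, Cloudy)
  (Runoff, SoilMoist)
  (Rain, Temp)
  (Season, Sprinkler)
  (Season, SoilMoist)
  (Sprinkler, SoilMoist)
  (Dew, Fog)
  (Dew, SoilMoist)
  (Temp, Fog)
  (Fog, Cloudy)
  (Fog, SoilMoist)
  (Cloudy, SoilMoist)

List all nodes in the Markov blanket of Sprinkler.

{Cloudy, Dew, Fog, Humidity, Runoff, Season, SoilMoist}

The Markov blanket of a node is its parents, its children, and the other parents of its children.
Sprinkler has parents Humidity, Season.
Sprinkler has child SoilMoist.
Other parents of Sprinkler's children:
  parents(SoilMoist) \ {Sprinkler} = {Cloudy, Dew, Fog, Runoff, Season}.
Union: {Humidity, Season} ∪ {SoilMoist} ∪ {Cloudy, Dew, Fog, Runoff, Season} = {Cloudy, Dew, Fog, Humidity, Runoff, Season, SoilMoist}.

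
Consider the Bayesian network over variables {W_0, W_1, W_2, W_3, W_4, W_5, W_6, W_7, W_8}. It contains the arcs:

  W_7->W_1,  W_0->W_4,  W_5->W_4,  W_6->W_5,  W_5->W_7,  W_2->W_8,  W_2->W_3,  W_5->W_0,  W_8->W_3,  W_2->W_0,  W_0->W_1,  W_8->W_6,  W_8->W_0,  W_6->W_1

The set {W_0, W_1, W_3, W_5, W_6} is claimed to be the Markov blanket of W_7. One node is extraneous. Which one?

W_3

The Markov blanket of a node is its parents, its children, and the other parents of its children.
W_7 has parent W_5.
Children of W_7: W_1.
Co-parents of W_7 (other parents of its children):
  W_1: W_0, W_6
MB(W_7) = {W_0, W_1, W_5, W_6}.
W_3 is neither a parent, child, nor co-parent of W_7, so it does not belong.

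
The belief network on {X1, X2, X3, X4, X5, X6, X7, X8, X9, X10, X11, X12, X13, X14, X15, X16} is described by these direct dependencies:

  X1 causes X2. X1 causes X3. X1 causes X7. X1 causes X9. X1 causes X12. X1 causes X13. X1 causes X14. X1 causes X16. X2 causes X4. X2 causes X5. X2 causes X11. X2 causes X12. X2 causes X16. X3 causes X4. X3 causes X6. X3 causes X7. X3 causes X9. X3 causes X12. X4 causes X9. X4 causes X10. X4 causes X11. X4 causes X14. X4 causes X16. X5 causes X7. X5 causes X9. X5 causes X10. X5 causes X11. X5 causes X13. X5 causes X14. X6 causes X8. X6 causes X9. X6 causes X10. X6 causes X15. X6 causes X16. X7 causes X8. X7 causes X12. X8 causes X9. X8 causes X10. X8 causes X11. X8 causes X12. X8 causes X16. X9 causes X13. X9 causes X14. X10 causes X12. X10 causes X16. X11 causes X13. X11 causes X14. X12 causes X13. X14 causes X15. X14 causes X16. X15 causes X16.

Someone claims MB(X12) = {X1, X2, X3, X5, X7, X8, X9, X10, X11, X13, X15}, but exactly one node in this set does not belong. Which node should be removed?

Ch(X12) = {X13}.
Parents of X12: X1, X2, X3, X7, X8, X10.
Co-parents of X12 (other parents of its children):
  X13's other parents are X1, X5, X9, X11.
MB(X12) = {X1, X2, X3, X5, X7, X8, X9, X10, X11, X13}.
X15 is neither a parent, child, nor co-parent of X12, so it does not belong.

X15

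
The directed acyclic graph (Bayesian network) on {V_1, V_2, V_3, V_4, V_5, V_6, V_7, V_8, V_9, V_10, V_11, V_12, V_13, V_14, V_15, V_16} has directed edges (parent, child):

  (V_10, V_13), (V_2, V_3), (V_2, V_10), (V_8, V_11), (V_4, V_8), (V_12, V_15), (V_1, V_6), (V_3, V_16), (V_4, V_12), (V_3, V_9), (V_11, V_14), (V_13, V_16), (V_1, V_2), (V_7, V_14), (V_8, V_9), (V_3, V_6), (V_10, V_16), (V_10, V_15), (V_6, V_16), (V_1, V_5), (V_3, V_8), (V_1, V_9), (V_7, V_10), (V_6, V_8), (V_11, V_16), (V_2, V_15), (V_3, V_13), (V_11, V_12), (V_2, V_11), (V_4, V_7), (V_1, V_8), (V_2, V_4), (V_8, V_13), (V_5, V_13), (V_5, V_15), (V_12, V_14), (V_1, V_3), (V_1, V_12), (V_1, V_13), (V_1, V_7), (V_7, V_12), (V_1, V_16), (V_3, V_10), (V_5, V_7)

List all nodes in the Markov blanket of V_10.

{V_1, V_2, V_3, V_5, V_6, V_7, V_8, V_11, V_12, V_13, V_15, V_16}

The Markov blanket of a node is its parents, its children, and the other parents of its children.
Parents of V_10: V_2, V_3, V_7.
Ch(V_10) = {V_13, V_15, V_16}.
For each child, the remaining parents (spouses of V_10):
  V_13: V_1, V_3, V_5, V_8
  V_15: V_2, V_5, V_12
  V_16: V_1, V_3, V_6, V_11, V_13
So the Markov blanket of V_10 is {V_1, V_2, V_3, V_5, V_6, V_7, V_8, V_11, V_12, V_13, V_15, V_16}.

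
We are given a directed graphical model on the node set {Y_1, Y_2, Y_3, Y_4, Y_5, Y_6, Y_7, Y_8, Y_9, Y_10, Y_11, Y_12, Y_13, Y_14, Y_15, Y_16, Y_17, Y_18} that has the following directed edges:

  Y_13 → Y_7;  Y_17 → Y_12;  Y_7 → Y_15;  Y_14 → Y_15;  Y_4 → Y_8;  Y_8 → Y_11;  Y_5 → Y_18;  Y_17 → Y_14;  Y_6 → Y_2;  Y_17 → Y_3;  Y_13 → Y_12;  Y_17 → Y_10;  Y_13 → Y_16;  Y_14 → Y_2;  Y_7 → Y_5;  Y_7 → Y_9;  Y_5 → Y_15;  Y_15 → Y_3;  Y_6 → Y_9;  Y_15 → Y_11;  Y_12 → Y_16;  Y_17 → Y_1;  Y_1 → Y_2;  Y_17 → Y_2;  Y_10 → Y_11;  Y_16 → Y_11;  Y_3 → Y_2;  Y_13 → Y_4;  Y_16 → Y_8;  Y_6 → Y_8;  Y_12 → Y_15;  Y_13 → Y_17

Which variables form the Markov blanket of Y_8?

Recall MB(v) = parents ∪ children ∪ spouses, where spouses are the other parents of v's children.
Y_8 has parents Y_4, Y_6, Y_16.
Children of Y_8: Y_11.
Other parents of Y_8's children:
  Y_11's other parents are Y_10, Y_15, Y_16.
So the Markov blanket of Y_8 is {Y_4, Y_6, Y_10, Y_11, Y_15, Y_16}.

{Y_4, Y_6, Y_10, Y_11, Y_15, Y_16}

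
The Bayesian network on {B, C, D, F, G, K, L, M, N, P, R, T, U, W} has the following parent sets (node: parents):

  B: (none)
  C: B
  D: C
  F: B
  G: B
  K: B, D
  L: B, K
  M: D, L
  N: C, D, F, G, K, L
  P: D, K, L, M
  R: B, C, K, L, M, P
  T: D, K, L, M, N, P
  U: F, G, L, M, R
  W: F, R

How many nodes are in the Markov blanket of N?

9

By definition, MB(N) is built from N's parents, N's children, and the co-parents of N.
Parents of N: C, D, F, G, K, L.
N has child T.
For each child, the remaining parents (spouses of N):
  parents(T) \ {N} = {D, K, L, M, P}.
MB(N) = {C, D, F, G, K, L, M, P, T}, which has 9 nodes.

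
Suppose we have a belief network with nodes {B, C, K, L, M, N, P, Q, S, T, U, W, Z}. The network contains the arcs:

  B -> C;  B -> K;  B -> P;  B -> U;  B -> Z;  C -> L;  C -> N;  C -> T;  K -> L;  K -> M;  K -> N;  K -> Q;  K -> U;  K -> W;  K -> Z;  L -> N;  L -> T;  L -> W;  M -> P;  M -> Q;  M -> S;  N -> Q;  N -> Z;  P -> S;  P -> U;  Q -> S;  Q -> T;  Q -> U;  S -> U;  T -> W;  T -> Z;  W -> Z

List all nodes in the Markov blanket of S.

{B, K, M, P, Q, U}

S has child U.
Pa(S) = {M, P, Q}.
Other parents of S's children:
  parents(U) \ {S} = {B, K, P, Q}.
Taking the union gives {B, K, M, P, Q, U}.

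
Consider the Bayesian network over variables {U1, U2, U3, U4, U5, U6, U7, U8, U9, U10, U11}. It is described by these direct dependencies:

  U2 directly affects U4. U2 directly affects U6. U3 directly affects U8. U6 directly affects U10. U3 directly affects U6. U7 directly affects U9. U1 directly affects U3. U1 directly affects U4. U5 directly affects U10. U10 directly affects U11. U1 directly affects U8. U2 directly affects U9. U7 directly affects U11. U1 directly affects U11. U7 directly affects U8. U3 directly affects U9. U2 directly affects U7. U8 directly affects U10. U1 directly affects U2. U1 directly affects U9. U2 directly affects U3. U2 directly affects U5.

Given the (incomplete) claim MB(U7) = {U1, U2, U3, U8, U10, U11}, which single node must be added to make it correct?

U9

A node's Markov blanket = Pa ∪ Ch ∪ (parents of Ch other than the node itself).
Pa(U7) = {U2}.
Children of U7: U8, U9, U11.
Other parents of U7's children:
  parents(U8) \ {U7} = {U1, U3}.
  parents(U9) \ {U7} = {U1, U2, U3}.
  U11 also has parents U1, U10.
MB(U7) = {U1, U2, U3, U8, U9, U10, U11}.
Comparing with the claimed set, U9 is missing.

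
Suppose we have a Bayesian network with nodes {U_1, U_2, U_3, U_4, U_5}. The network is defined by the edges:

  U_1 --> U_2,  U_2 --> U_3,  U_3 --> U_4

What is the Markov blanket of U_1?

Recall MB(v) = parents ∪ children ∪ spouses, where spouses are the other parents of v's children.
Children of U_1: U_2.
Pa(U_1) = {}.
Other parents of U_1's children:
  U_2: no additional parents.
MB(U_1) = {U_2}.

{U_2}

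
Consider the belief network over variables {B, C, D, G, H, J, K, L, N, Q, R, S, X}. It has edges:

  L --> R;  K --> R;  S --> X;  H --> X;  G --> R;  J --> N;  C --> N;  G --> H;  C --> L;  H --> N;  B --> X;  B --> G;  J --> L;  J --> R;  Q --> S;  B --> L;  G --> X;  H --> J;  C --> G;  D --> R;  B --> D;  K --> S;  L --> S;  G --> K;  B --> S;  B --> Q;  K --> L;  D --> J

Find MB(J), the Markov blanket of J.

Recall MB(v) = parents ∪ children ∪ spouses, where spouses are the other parents of v's children.
Children of J: L, N, R.
J has parents D, H.
Co-parents of J (other parents of its children):
  L: B, C, K
  N: C, H
  R: D, G, K, L
So the Markov blanket of J is {B, C, D, G, H, K, L, N, R}.

{B, C, D, G, H, K, L, N, R}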